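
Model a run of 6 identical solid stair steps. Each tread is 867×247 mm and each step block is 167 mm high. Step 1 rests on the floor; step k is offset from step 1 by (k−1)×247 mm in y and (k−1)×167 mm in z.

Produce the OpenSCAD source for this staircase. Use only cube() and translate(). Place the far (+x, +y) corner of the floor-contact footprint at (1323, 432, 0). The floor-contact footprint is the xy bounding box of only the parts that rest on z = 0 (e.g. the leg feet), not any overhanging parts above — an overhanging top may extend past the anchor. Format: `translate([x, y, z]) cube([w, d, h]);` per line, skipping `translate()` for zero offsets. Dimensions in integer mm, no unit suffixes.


translate([456, 185, 0]) cube([867, 247, 167]);
translate([456, 432, 167]) cube([867, 247, 167]);
translate([456, 679, 334]) cube([867, 247, 167]);
translate([456, 926, 501]) cube([867, 247, 167]);
translate([456, 1173, 668]) cube([867, 247, 167]);
translate([456, 1420, 835]) cube([867, 247, 167]);


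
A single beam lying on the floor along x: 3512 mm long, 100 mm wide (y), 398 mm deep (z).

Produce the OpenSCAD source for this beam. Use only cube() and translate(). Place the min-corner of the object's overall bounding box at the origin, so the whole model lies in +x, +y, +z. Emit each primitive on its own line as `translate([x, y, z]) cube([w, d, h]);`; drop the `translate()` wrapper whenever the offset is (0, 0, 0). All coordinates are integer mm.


cube([3512, 100, 398]);


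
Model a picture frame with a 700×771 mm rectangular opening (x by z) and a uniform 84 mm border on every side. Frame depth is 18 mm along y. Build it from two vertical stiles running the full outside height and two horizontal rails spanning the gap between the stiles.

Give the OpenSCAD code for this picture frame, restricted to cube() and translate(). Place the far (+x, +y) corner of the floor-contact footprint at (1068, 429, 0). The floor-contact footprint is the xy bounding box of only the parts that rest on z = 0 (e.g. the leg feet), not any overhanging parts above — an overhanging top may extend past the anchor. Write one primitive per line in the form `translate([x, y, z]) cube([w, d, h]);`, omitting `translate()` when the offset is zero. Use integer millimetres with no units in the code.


translate([200, 411, 0]) cube([84, 18, 939]);
translate([984, 411, 0]) cube([84, 18, 939]);
translate([284, 411, 0]) cube([700, 18, 84]);
translate([284, 411, 855]) cube([700, 18, 84]);


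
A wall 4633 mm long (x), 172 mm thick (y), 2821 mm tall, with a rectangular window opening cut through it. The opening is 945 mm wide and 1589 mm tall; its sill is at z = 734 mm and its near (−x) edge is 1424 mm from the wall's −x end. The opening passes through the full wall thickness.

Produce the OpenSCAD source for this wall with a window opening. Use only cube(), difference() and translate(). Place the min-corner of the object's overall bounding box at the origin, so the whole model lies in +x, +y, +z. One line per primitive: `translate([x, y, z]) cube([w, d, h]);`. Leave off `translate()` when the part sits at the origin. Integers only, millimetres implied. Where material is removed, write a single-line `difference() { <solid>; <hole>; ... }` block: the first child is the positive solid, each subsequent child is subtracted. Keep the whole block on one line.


difference() { cube([4633, 172, 2821]); translate([1424, 0, 734]) cube([945, 172, 1589]); }


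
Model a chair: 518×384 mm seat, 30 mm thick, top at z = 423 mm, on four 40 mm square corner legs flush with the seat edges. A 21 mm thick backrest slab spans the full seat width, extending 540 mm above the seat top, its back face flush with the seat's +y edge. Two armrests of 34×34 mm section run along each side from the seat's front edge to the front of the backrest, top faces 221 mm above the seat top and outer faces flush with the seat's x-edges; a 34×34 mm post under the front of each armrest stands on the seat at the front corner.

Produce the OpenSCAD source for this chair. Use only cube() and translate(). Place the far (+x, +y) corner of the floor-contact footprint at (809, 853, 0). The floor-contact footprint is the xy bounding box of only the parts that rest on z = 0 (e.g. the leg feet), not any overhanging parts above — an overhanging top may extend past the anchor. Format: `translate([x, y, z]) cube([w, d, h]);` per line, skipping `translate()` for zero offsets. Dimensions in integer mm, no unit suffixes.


translate([291, 469, 393]) cube([518, 384, 30]);
translate([291, 469, 0]) cube([40, 40, 393]);
translate([769, 469, 0]) cube([40, 40, 393]);
translate([291, 813, 0]) cube([40, 40, 393]);
translate([769, 813, 0]) cube([40, 40, 393]);
translate([291, 832, 423]) cube([518, 21, 540]);
translate([291, 469, 610]) cube([34, 363, 34]);
translate([775, 469, 610]) cube([34, 363, 34]);
translate([291, 469, 423]) cube([34, 34, 187]);
translate([775, 469, 423]) cube([34, 34, 187]);


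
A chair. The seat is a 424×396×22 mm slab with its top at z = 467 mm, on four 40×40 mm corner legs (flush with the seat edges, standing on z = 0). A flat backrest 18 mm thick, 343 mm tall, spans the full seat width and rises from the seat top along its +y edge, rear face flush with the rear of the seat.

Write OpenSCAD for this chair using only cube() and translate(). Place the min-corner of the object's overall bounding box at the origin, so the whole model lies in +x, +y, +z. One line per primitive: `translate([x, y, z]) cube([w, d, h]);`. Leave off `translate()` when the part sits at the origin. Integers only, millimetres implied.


translate([0, 0, 445]) cube([424, 396, 22]);
cube([40, 40, 445]);
translate([384, 0, 0]) cube([40, 40, 445]);
translate([0, 356, 0]) cube([40, 40, 445]);
translate([384, 356, 0]) cube([40, 40, 445]);
translate([0, 378, 467]) cube([424, 18, 343]);


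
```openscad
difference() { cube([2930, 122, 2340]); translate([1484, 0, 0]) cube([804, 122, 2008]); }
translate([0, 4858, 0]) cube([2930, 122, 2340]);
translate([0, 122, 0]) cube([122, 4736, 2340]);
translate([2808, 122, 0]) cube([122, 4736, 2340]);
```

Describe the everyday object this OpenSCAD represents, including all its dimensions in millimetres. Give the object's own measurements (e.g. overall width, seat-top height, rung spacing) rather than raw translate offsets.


A single room: four walls, each 2340 mm tall and 122 mm thick, enclosing an outside footprint 2930×4980 mm (x × y), no floor or roof. The front and back walls (−y and +y sides) run the full x-width; the side walls fit between their inner faces. A door opening 804 mm wide and 2008 mm tall is cut through the front wall from the floor up, its −x edge 1484 mm from the wall's −x end.


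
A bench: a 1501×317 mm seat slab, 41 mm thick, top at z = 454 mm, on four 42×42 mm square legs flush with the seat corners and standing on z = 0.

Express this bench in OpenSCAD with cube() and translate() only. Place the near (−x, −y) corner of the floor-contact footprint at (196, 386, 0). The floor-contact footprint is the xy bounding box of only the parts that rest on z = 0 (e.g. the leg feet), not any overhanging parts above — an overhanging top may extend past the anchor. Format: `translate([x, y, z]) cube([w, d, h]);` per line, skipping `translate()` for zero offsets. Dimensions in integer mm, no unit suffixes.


// leg_h = 454 − 41 = 413
translate([196, 386, 413]) cube([1501, 317, 41]);
translate([196, 386, 0]) cube([42, 42, 413]);
translate([196, 661, 0]) cube([42, 42, 413]);
translate([1655, 386, 0]) cube([42, 42, 413]);
translate([1655, 661, 0]) cube([42, 42, 413]);


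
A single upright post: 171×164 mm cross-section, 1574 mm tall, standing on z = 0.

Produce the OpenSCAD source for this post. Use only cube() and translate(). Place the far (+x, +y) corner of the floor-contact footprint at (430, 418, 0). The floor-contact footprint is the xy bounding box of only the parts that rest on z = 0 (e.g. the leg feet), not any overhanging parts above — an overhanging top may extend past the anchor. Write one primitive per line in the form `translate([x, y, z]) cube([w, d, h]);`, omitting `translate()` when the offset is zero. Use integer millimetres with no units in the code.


translate([259, 254, 0]) cube([171, 164, 1574]);


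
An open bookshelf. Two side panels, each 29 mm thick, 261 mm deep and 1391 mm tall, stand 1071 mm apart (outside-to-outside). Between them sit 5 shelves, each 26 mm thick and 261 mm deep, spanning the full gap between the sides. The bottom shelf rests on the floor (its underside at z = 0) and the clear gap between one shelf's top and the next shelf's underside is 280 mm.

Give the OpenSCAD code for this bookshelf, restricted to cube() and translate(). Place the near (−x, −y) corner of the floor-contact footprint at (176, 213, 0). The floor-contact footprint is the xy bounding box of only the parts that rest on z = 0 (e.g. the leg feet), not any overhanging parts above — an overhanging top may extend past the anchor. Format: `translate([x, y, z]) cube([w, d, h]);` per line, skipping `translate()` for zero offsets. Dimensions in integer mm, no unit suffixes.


translate([176, 213, 0]) cube([29, 261, 1391]);
translate([1218, 213, 0]) cube([29, 261, 1391]);
translate([205, 213, 0]) cube([1013, 261, 26]);
translate([205, 213, 306]) cube([1013, 261, 26]);
translate([205, 213, 612]) cube([1013, 261, 26]);
translate([205, 213, 918]) cube([1013, 261, 26]);
translate([205, 213, 1224]) cube([1013, 261, 26]);


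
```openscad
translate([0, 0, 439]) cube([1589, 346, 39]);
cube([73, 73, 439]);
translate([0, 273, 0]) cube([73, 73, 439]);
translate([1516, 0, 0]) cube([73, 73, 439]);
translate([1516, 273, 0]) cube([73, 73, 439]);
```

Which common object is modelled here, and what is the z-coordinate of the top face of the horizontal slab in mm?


A bench. The seat-top height is 478 mm.

A long slab on four corner posts — a bench. The slab sits at z = 439 with thickness 39, so the top is 439 + 39 = 478 mm.


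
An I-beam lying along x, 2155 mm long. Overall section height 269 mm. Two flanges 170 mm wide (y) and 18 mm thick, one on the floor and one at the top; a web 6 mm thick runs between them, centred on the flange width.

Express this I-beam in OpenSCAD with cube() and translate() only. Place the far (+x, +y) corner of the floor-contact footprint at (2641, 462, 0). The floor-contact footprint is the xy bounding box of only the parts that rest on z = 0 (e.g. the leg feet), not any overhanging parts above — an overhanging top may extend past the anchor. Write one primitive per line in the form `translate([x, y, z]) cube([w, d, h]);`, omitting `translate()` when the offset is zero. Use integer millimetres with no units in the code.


translate([486, 292, 0]) cube([2155, 170, 18]);
translate([486, 374, 18]) cube([2155, 6, 233]);
translate([486, 292, 251]) cube([2155, 170, 18]);


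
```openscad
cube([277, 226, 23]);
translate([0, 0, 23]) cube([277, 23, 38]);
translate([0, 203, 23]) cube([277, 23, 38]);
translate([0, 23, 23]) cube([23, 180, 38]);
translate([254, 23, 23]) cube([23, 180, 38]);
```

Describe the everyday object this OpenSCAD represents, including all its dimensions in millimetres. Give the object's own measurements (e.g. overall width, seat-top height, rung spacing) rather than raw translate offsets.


An open-topped rectangular box: outside dimensions 277×226×61 mm, with a uniform wall and base thickness of 23 mm. The base is a full 277×226 slab on the floor; four walls sit on top of the base. The front and back walls (the −y and +y sides) span the full width; the two side walls fit between them.


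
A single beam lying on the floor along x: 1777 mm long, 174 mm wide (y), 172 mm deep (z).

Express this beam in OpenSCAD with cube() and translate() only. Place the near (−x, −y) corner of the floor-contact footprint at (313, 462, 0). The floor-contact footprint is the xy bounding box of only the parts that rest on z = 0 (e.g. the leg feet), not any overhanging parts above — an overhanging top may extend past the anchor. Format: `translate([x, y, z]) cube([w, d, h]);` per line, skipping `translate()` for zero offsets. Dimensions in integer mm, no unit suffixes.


translate([313, 462, 0]) cube([1777, 174, 172]);


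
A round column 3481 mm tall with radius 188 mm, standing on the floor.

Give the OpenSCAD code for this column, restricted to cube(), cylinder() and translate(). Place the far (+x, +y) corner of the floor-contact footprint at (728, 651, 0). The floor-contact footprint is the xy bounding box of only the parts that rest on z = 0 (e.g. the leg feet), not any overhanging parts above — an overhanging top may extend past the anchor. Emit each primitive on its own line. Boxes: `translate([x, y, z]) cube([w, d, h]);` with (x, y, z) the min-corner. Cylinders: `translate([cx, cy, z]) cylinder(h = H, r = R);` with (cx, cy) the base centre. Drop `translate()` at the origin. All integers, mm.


translate([540, 463, 0]) cylinder(h = 3481, r = 188);


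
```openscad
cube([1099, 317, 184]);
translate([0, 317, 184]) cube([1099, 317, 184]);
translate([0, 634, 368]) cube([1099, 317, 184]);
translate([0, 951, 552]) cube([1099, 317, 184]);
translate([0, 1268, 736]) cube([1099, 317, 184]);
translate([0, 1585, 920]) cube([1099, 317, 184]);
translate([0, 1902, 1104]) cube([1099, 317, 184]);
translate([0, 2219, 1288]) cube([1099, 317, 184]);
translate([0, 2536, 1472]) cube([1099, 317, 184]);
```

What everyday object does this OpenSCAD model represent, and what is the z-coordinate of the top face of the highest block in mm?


A staircase. The total rise is 1656 mm.

9 identical blocks, each offset up and back from the previous — a staircase. Each step is 184 mm tall and there are 9 of them, so the total rise is 9 × 184 = 1656 mm.


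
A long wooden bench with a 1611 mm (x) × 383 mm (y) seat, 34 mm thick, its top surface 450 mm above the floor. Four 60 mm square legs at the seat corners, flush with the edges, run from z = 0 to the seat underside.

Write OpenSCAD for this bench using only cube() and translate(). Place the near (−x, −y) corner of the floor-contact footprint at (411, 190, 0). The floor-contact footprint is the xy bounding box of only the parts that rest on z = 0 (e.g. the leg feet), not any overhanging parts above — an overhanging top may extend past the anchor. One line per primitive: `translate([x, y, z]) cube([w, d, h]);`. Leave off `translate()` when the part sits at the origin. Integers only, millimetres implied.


// leg_h = 450 − 34 = 416
translate([411, 190, 416]) cube([1611, 383, 34]);
translate([411, 190, 0]) cube([60, 60, 416]);
translate([411, 513, 0]) cube([60, 60, 416]);
translate([1962, 190, 0]) cube([60, 60, 416]);
translate([1962, 513, 0]) cube([60, 60, 416]);


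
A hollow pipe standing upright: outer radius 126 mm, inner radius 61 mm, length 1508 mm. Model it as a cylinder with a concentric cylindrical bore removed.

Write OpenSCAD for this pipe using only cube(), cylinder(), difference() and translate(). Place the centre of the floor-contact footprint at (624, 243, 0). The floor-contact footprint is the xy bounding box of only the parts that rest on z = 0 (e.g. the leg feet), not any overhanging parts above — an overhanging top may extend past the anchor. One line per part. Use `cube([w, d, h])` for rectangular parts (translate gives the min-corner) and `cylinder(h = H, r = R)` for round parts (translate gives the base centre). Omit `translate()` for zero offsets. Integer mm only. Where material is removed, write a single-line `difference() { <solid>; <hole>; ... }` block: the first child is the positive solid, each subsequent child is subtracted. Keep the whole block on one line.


difference() { translate([624, 243, 0]) cylinder(h = 1508, r = 126); translate([624, 243, 0]) cylinder(h = 1508, r = 61); }


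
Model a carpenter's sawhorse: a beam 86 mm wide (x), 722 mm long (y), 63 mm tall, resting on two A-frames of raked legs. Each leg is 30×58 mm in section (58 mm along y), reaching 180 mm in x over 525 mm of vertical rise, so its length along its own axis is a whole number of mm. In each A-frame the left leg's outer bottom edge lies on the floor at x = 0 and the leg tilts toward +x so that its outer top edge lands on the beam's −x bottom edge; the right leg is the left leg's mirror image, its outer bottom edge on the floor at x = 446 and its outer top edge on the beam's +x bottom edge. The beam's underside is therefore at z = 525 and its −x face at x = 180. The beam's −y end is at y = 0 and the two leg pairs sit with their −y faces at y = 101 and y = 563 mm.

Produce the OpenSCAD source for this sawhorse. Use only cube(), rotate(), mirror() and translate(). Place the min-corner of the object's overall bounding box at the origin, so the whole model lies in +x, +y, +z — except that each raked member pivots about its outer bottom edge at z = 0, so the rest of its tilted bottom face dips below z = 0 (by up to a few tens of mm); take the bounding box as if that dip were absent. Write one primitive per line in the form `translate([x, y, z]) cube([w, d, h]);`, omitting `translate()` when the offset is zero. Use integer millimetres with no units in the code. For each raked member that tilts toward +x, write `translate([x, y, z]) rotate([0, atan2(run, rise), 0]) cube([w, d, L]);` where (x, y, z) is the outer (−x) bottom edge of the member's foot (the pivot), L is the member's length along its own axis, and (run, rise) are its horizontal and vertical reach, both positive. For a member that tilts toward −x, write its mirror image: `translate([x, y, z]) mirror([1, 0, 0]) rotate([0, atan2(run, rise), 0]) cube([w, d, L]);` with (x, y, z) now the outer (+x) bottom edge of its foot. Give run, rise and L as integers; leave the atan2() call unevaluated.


// leg length = √(180² + 525²) = 555
// right-leg outer foot x = 2·180 + 86 = 446
// beam min-corner = (180, 0, 525)
translate([180, 0, 525]) cube([86, 722, 63]);
translate([0, 101, 0]) rotate([0, atan2(180, 525), 0]) cube([30, 58, 555]);
translate([446, 101, 0]) mirror([1, 0, 0]) rotate([0, atan2(180, 525), 0]) cube([30, 58, 555]);
translate([0, 563, 0]) rotate([0, atan2(180, 525), 0]) cube([30, 58, 555]);
translate([446, 563, 0]) mirror([1, 0, 0]) rotate([0, atan2(180, 525), 0]) cube([30, 58, 555]);


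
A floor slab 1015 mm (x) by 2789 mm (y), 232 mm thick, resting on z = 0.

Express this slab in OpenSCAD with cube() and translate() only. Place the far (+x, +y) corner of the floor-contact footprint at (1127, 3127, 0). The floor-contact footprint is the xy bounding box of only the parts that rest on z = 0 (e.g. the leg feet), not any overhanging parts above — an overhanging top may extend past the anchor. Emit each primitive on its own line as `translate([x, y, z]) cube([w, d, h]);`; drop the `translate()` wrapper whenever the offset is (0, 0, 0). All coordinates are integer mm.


translate([112, 338, 0]) cube([1015, 2789, 232]);


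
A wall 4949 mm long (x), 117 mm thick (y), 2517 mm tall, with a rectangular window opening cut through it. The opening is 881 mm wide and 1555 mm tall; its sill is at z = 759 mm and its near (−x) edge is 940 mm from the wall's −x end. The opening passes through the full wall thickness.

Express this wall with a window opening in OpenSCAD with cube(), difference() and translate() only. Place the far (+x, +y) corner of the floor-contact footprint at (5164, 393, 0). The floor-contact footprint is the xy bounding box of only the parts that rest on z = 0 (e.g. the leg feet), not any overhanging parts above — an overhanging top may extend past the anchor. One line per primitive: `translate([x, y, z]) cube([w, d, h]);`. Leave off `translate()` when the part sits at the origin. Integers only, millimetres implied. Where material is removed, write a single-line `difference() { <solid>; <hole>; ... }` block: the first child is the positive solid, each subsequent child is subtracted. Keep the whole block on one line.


difference() { translate([215, 276, 0]) cube([4949, 117, 2517]); translate([1155, 276, 759]) cube([881, 117, 1555]); }


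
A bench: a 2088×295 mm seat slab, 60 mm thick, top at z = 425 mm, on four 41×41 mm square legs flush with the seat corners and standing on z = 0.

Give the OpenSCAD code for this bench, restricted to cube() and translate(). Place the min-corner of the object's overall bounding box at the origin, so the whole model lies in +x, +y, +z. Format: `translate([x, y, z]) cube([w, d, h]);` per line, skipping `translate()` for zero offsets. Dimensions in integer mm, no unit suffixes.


// leg_h = 425 − 60 = 365
translate([0, 0, 365]) cube([2088, 295, 60]);
cube([41, 41, 365]);
translate([0, 254, 0]) cube([41, 41, 365]);
translate([2047, 0, 0]) cube([41, 41, 365]);
translate([2047, 254, 0]) cube([41, 41, 365]);


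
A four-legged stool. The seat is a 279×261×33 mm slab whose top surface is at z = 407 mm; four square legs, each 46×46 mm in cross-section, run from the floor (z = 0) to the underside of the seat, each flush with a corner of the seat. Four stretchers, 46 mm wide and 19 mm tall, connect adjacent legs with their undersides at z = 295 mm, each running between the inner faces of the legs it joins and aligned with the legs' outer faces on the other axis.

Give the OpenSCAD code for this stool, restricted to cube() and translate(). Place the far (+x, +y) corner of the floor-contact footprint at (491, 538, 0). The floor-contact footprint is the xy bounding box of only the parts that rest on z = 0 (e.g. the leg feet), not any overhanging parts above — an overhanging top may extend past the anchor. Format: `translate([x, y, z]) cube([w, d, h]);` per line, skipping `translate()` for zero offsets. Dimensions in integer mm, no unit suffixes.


translate([212, 277, 374]) cube([279, 261, 33]);
translate([212, 277, 0]) cube([46, 46, 374]);
translate([445, 277, 0]) cube([46, 46, 374]);
translate([212, 492, 0]) cube([46, 46, 374]);
translate([445, 492, 0]) cube([46, 46, 374]);
translate([258, 277, 295]) cube([187, 46, 19]);
translate([258, 492, 295]) cube([187, 46, 19]);
translate([212, 323, 295]) cube([46, 169, 19]);
translate([445, 323, 295]) cube([46, 169, 19]);


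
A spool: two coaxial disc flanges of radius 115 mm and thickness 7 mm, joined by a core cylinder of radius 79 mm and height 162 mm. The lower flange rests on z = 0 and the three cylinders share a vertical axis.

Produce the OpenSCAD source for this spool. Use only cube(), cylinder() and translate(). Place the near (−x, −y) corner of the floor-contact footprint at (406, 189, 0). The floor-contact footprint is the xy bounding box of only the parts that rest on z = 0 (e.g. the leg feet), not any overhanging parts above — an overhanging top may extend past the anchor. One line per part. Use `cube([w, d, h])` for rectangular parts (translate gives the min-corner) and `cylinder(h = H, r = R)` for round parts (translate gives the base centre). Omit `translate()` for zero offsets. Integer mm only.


translate([521, 304, 0]) cylinder(h = 7, r = 115);
translate([521, 304, 7]) cylinder(h = 162, r = 79);
translate([521, 304, 169]) cylinder(h = 7, r = 115);


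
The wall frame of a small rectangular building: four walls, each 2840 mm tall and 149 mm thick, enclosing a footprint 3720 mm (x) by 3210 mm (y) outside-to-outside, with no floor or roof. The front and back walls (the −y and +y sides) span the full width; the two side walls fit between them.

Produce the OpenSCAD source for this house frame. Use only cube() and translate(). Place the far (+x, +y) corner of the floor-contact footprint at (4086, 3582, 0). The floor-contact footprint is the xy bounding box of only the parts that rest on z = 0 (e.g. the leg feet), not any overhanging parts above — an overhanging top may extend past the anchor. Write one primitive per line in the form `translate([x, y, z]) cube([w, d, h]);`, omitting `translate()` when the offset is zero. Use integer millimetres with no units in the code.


translate([366, 372, 0]) cube([3720, 149, 2840]);
translate([366, 3433, 0]) cube([3720, 149, 2840]);
translate([366, 521, 0]) cube([149, 2912, 2840]);
translate([3937, 521, 0]) cube([149, 2912, 2840]);


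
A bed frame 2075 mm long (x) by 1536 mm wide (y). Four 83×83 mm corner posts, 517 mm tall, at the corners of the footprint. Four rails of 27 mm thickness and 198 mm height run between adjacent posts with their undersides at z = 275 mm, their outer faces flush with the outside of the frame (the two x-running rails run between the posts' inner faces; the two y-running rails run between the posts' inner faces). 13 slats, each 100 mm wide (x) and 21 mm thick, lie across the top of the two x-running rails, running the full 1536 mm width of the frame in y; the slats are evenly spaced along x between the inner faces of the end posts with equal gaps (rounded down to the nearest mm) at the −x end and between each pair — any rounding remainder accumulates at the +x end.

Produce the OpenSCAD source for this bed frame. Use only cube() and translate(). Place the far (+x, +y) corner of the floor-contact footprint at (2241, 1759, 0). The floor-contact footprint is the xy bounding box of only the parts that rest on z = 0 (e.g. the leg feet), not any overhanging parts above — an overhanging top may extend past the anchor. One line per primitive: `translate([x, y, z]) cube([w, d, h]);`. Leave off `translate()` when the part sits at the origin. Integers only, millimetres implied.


translate([166, 223, 0]) cube([83, 83, 517]);
translate([166, 1676, 0]) cube([83, 83, 517]);
translate([2158, 223, 0]) cube([83, 83, 517]);
translate([2158, 1676, 0]) cube([83, 83, 517]);
translate([249, 223, 275]) cube([1909, 27, 198]);
translate([249, 1732, 275]) cube([1909, 27, 198]);
translate([166, 306, 275]) cube([27, 1370, 198]);
translate([2214, 306, 275]) cube([27, 1370, 198]);
translate([292, 223, 473]) cube([100, 1536, 21]);
translate([435, 223, 473]) cube([100, 1536, 21]);
translate([578, 223, 473]) cube([100, 1536, 21]);
translate([721, 223, 473]) cube([100, 1536, 21]);
translate([864, 223, 473]) cube([100, 1536, 21]);
translate([1007, 223, 473]) cube([100, 1536, 21]);
translate([1150, 223, 473]) cube([100, 1536, 21]);
translate([1293, 223, 473]) cube([100, 1536, 21]);
translate([1436, 223, 473]) cube([100, 1536, 21]);
translate([1579, 223, 473]) cube([100, 1536, 21]);
translate([1722, 223, 473]) cube([100, 1536, 21]);
translate([1865, 223, 473]) cube([100, 1536, 21]);
translate([2008, 223, 473]) cube([100, 1536, 21]);


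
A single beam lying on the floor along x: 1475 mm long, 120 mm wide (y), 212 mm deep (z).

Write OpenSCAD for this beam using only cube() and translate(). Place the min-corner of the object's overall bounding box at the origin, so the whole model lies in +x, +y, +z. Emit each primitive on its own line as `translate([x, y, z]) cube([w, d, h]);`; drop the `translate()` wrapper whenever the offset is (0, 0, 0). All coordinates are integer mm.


cube([1475, 120, 212]);


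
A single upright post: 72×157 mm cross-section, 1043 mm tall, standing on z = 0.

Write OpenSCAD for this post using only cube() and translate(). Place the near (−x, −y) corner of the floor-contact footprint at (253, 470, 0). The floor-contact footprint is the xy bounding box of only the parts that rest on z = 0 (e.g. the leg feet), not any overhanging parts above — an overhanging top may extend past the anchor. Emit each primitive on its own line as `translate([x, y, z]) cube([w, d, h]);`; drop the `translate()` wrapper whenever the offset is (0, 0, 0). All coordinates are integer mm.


translate([253, 470, 0]) cube([72, 157, 1043]);


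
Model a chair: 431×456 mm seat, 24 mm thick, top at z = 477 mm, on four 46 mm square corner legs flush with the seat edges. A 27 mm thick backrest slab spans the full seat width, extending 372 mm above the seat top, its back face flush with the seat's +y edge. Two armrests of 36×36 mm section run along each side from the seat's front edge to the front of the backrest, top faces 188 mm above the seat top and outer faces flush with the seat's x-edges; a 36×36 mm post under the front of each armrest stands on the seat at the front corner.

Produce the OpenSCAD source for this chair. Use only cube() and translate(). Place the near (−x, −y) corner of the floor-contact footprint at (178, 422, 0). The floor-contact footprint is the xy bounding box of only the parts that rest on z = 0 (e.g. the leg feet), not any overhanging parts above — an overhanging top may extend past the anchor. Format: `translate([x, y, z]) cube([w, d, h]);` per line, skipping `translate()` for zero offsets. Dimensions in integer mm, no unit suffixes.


// leg_h = 477 - 24 = 453
// arm post h = 188 - 36 = 152
translate([178, 422, 453]) cube([431, 456, 24]);
translate([178, 422, 0]) cube([46, 46, 453]);
translate([563, 422, 0]) cube([46, 46, 453]);
translate([178, 832, 0]) cube([46, 46, 453]);
translate([563, 832, 0]) cube([46, 46, 453]);
translate([178, 851, 477]) cube([431, 27, 372]);
translate([178, 422, 629]) cube([36, 429, 36]);
translate([573, 422, 629]) cube([36, 429, 36]);
translate([178, 422, 477]) cube([36, 36, 152]);
translate([573, 422, 477]) cube([36, 36, 152]);


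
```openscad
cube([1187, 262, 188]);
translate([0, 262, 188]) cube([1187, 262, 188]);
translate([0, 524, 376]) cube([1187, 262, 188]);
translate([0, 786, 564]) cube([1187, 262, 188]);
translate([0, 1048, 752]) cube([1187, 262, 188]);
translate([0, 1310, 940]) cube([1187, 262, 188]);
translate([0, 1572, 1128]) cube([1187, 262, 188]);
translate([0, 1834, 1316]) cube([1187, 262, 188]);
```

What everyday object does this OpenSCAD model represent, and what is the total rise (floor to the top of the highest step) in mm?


A staircase. The total rise is 1504 mm.

8 identical blocks, each offset up and back from the previous — a staircase. Each step is 188 mm tall and there are 8 of them, so the total rise is 8 × 188 = 1504 mm.


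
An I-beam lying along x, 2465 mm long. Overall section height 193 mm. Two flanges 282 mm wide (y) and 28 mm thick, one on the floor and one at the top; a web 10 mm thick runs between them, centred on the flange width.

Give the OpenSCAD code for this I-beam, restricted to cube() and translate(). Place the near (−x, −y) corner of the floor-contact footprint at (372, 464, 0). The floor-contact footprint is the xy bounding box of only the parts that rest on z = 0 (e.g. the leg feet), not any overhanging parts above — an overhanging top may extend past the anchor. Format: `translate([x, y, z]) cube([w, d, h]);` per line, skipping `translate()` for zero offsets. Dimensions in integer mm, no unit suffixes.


translate([372, 464, 0]) cube([2465, 282, 28]);
translate([372, 600, 28]) cube([2465, 10, 137]);
translate([372, 464, 165]) cube([2465, 282, 28]);


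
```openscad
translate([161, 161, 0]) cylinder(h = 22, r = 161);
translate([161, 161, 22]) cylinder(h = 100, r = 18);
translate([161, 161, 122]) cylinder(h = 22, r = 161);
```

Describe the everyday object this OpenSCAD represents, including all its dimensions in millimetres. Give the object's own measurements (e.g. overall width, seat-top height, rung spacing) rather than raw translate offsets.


A spool: two coaxial disc flanges of radius 161 mm and thickness 22 mm, joined by a core cylinder of radius 18 mm and height 100 mm. The lower flange rests on z = 0 and the three cylinders share a vertical axis.


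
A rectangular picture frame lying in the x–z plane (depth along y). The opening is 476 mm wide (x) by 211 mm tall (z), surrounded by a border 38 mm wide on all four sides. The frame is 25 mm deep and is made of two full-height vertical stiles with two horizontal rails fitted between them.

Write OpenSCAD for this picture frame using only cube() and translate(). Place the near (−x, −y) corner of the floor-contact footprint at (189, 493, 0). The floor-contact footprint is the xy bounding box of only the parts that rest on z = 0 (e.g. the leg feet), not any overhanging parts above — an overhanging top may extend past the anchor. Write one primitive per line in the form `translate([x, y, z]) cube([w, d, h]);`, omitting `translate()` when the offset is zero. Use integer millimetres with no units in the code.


translate([189, 493, 0]) cube([38, 25, 287]);
translate([703, 493, 0]) cube([38, 25, 287]);
translate([227, 493, 0]) cube([476, 25, 38]);
translate([227, 493, 249]) cube([476, 25, 38]);


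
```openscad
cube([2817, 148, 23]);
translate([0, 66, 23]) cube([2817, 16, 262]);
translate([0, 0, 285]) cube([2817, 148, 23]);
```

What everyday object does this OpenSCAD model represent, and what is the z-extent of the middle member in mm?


An I-beam. The web height is 262 mm.

Two wide flanges with a thin centred web — an I-beam. Overall 308 mm minus two 23 mm flanges gives a web of 308 − 2·23 = 262 mm.


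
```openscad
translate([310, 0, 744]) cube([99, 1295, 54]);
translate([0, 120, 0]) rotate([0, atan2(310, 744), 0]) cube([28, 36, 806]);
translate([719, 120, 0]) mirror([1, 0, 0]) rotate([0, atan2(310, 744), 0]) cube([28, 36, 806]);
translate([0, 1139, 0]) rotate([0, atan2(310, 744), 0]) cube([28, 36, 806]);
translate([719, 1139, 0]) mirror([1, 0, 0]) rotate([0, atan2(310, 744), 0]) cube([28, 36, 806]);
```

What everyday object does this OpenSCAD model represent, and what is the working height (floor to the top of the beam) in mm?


A sawhorse. The overall height is 798 mm.

A beam across two mirrored pairs of raked legs — a sawhorse. The beam's underside is at z = 744 (matching the legs' vertical rise in atan2(310, 744)) and the beam is 54 mm tall, so its top is at 744 + 54 = 798 mm. The raked legs top out at the beam's underside, so that is the highest point.


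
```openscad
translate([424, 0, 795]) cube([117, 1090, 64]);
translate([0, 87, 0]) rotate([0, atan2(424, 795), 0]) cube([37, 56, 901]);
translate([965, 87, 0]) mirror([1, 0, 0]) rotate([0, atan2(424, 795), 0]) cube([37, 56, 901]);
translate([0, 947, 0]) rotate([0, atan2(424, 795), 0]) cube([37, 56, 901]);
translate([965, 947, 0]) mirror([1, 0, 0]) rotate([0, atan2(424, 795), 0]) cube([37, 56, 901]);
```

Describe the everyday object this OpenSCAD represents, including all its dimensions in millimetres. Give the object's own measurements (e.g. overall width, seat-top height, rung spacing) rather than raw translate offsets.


A sawhorse. A 117×1090×64 mm beam (x, y, z) sits on two A-frame leg pairs. Each pair is two raked legs of 37×56 mm section (56 mm along y) splaying symmetrically in x. Each leg rises 795 mm vertically over 424 mm of horizontal reach and is 901 mm long along its own axis. Every leg's outer bottom edge rests on the floor and its outer top edge meets a bottom edge of the beam — the left legs (tilting toward +x) meet the beam's −x bottom edge, the right legs (their mirror images, tilting toward −x) meet its +x bottom edge — so the leg tops tuck under the beam, the beam's underside is 795 mm above the floor, and the feet are 965 mm apart outside-to-outside with the beam centred between them. The two leg pairs are set in 87 mm from either end of the beam.


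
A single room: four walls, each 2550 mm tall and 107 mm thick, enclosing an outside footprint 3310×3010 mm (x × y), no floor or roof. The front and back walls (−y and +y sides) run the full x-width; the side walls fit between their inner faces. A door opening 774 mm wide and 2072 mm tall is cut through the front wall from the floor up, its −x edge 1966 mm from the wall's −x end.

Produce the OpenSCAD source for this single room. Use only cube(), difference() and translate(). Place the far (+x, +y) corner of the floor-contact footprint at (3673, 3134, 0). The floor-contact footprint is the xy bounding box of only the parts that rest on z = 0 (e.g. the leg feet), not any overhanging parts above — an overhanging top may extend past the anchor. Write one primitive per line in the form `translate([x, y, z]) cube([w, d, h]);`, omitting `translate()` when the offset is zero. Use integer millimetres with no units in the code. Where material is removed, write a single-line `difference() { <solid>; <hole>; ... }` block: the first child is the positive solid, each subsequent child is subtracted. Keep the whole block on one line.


difference() { translate([363, 124, 0]) cube([3310, 107, 2550]); translate([2329, 124, 0]) cube([774, 107, 2072]); }
translate([363, 3027, 0]) cube([3310, 107, 2550]);
translate([363, 231, 0]) cube([107, 2796, 2550]);
translate([3566, 231, 0]) cube([107, 2796, 2550]);


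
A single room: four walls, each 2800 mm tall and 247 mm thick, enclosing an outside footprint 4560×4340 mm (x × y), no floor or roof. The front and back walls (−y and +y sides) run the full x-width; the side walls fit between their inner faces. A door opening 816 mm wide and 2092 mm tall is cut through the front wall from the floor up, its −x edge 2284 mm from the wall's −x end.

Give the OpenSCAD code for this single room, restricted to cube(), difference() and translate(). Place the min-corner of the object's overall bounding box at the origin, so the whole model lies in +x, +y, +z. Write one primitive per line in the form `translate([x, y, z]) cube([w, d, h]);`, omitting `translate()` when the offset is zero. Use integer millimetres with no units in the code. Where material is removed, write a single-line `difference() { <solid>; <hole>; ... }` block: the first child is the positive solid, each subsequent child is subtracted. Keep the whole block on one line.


difference() { cube([4560, 247, 2800]); translate([2284, 0, 0]) cube([816, 247, 2092]); }
translate([0, 4093, 0]) cube([4560, 247, 2800]);
translate([0, 247, 0]) cube([247, 3846, 2800]);
translate([4313, 247, 0]) cube([247, 3846, 2800]);


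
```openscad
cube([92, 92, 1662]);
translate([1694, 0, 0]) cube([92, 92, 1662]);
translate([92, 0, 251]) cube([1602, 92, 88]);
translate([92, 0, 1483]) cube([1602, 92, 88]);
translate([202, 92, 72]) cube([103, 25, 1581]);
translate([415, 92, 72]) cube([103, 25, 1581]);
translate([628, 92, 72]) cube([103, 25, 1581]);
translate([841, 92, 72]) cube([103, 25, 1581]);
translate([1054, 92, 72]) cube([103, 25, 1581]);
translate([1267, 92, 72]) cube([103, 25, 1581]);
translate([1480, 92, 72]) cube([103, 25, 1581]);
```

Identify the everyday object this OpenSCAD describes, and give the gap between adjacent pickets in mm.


A fence section. The picket gap is 110 mm.

Two posts, two rails, 7 pickets — a fence section. Span 1602 mm holds 7 pickets of 103 mm with 8 equal gaps: ⌊(1602 − 7·103) / 8⌋ = 110 mm.


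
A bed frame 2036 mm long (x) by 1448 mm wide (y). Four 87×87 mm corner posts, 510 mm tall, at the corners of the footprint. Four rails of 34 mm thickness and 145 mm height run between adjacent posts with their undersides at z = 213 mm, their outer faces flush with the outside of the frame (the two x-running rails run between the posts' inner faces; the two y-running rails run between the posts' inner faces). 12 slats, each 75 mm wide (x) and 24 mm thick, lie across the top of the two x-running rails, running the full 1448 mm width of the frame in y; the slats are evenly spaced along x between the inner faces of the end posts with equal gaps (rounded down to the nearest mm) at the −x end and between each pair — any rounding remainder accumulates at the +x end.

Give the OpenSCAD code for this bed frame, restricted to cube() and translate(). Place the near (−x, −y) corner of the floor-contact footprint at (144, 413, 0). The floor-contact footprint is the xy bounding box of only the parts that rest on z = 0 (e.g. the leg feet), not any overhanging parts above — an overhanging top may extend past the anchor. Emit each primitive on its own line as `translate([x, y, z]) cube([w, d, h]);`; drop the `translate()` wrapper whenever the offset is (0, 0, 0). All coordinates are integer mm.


translate([144, 413, 0]) cube([87, 87, 510]);
translate([144, 1774, 0]) cube([87, 87, 510]);
translate([2093, 413, 0]) cube([87, 87, 510]);
translate([2093, 1774, 0]) cube([87, 87, 510]);
translate([231, 413, 213]) cube([1862, 34, 145]);
translate([231, 1827, 213]) cube([1862, 34, 145]);
translate([144, 500, 213]) cube([34, 1274, 145]);
translate([2146, 500, 213]) cube([34, 1274, 145]);
translate([305, 413, 358]) cube([75, 1448, 24]);
translate([454, 413, 358]) cube([75, 1448, 24]);
translate([603, 413, 358]) cube([75, 1448, 24]);
translate([752, 413, 358]) cube([75, 1448, 24]);
translate([901, 413, 358]) cube([75, 1448, 24]);
translate([1050, 413, 358]) cube([75, 1448, 24]);
translate([1199, 413, 358]) cube([75, 1448, 24]);
translate([1348, 413, 358]) cube([75, 1448, 24]);
translate([1497, 413, 358]) cube([75, 1448, 24]);
translate([1646, 413, 358]) cube([75, 1448, 24]);
translate([1795, 413, 358]) cube([75, 1448, 24]);
translate([1944, 413, 358]) cube([75, 1448, 24]);
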